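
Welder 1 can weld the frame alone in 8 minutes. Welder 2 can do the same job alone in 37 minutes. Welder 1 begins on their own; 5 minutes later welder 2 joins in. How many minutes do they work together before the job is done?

37/15 minutes

In the first 5 minutes welder 1 alone does 5/8 of the job, leaving 3/8.
Once everyone is working, combined rate: 1/8 + 1/37 = (37 + 8)/296 = 45/296 per minute.
Remaining 3/8 at 45/296 per minute takes 37/15 minutes.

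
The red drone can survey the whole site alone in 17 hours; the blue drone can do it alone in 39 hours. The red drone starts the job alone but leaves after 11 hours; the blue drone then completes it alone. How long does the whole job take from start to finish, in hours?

In 11 hours the red drone does 11/17 of the job, leaving 6/17.
The blue drone works at 1/39 per hour, so finishing takes 6/17 ÷ 1/39 = 234/17 hours.
Total time = 11 + 234/17 = 421/17 hours.

421/17 hours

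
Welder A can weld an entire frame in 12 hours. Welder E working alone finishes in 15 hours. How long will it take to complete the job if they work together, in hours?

Combined rate: 1/12 + 1/15 = (5 + 4)/60 = 9/60 = 3/20 per hour.
Time = 1 ÷ (3/20) = 20/3 hours.

20/3 hours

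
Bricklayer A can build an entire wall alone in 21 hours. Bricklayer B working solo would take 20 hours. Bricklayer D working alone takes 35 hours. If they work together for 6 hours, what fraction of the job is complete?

53/70

Combined rate: 1/21 + 1/20 + 1/35 = (20 + 21 + 12)/420 = 53/420 per hour.
In 6 hours they complete 6·53/420 = 53/70 of the job.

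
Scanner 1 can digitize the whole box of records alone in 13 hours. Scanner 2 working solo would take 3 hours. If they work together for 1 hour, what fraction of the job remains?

23/39

Combined rate: 1/13 + 1/3 = (3 + 13)/39 = 16/39 per hour.
In 1 hour they complete 1·16/39 = 16/39 of the job.
So 23/39 remains.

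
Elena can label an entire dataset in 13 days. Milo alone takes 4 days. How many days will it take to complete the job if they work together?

52/17 days

Combined rate: 1/13 + 1/4 = (4 + 13)/52 = 17/52 per day.
Time = 1 ÷ (17/52) = 52/17 days.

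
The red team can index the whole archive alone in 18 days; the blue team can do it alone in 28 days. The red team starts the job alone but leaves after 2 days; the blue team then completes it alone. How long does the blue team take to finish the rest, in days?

224/9 days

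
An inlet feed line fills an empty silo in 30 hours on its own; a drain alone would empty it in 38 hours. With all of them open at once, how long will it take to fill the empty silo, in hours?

285/2 hours

Net rate = 1/30 − 1/38 = (19 − 15)/570 = 4/570 = 2/285 per hour.
Filling time = 1 ÷ (2/285) = 285/2 hours.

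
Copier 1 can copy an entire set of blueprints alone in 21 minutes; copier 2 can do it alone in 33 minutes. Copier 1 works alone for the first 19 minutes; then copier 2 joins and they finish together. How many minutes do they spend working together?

11/9 minutes

In 19 minutes copier 1 does 19/21 of the job, leaving 2/21.
Copier 1 and copier 2 together work at 6/77 per minute, so finishing takes 2/21 ÷ 6/77 = 11/9 minutes.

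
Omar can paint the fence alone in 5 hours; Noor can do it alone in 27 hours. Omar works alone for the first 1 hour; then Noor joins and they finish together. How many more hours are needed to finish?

27/8 hours

In 1 hour Omar does 1/5 of the job, leaving 4/5.
Omar and Noor together work at 32/135 per hour, so finishing takes 4/5 ÷ 32/135 = 27/8 hours.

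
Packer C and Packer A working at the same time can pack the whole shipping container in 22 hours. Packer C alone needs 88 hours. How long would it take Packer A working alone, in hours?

Combined rate is 1/22 per hour.
Known contribution: 1/88 per hour.
So Packer A's rate is 1/22 − 1/88 = 3/88, meaning 88/3 hours alone.

88/3 hours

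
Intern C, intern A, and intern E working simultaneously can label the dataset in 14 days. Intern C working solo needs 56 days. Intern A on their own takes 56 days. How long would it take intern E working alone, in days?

Combined rate is 1/14 per day.
Known contribution: 1/56 + 1/56 = (1 + 1)/56 = 2/56 = 1/28 per day.
So intern E's rate is 1/14 − 1/28 = 1/28, meaning 28 days alone.

28 days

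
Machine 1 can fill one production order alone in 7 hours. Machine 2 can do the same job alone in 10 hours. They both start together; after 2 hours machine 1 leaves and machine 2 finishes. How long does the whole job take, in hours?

50/7 hours

In the first 2 hours the combined rate is 17/70, so 17/35 of the job is done, leaving 18/35.
After machine 1 leaves the rate is 1/10 per hour; the remaining 18/35 takes 36/7 hours.
Total = 2 + 36/7 = 50/7 hours.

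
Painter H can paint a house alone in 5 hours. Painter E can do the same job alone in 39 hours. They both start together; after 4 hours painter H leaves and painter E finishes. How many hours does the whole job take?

In the first 4 hours the combined rate is 44/195, so 176/195 of the job is done, leaving 19/195.
After painter H leaves the rate is 1/39 per hour; the remaining 19/195 takes 19/5 hours.
Total = 4 + 19/5 = 39/5 hours.

39/5 hours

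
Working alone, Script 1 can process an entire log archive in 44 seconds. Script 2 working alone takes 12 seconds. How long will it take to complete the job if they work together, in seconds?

With two workers the combined time is the product over the sum: 44·12/(44+12) = 528/56 = 66/7 seconds.

66/7 seconds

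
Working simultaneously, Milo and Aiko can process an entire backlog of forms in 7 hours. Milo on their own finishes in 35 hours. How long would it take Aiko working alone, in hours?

35/4 hours

Combined rate is 1/7 per hour.
Known contribution: 1/35 per hour.
So Aiko's rate is 1/7 − 1/35 = 4/35, meaning 35/4 hours alone.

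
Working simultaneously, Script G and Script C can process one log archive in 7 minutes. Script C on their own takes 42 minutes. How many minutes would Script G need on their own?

Combined rate is 1/7 per minute.
Known contribution: 1/42 per minute.
So Script G's rate is 1/7 − 1/42 = 5/42, meaning 42/5 minutes alone.

42/5 minutes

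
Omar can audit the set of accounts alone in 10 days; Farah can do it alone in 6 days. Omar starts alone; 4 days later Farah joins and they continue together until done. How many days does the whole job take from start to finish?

In 4 days Omar does 4/10 = 2/5 of the job, leaving 3/5.
Omar and Farah together work at 4/15 per day, so finishing takes 3/5 ÷ 4/15 = 9/4 days.
Total time = 4 + 9/4 = 25/4 days.

25/4 days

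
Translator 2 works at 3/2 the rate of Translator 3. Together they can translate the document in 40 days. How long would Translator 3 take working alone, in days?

100 days

Let Translator 3's rate be r; then Translator 2's rate is (3/2)r, so together (3/2 + 1)r = (5/2)r = 1/40.
Thus r = 1/100 per day.
Translator 3 alone: 100 days; Translator 2 alone: 200/3 days.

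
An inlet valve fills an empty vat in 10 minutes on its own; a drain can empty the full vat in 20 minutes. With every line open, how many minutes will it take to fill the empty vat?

20 minutes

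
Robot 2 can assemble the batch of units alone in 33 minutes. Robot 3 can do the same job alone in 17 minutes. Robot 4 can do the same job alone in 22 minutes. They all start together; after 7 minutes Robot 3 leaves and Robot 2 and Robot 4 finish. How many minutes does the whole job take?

132/17 minutes

In the first 7 minutes the combined rate is 151/1122, so 1057/1122 of the job is done, leaving 65/1122.
After Robot 3 leaves the rate is 5/66 per minute; the remaining 65/1122 takes 13/17 minutes.
Total = 7 + 13/17 = 132/17 minutes.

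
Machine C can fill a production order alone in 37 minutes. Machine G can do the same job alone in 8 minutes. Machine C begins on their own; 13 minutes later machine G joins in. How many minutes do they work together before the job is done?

In the first 13 minutes machine C alone does 13/37 of the job, leaving 24/37.
Once everyone is working, combined rate: 1/37 + 1/8 = (8 + 37)/296 = 45/296 per minute.
Remaining 24/37 at 45/296 per minute takes 64/15 minutes.

64/15 minutes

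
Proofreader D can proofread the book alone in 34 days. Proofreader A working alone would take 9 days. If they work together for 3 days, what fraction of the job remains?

59/102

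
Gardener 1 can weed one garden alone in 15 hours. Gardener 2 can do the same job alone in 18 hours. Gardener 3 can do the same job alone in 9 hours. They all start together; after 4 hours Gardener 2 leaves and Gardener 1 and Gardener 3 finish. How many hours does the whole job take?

In the first 4 hours the combined rate is 7/30, so 14/15 of the job is done, leaving 1/15.
After Gardener 2 leaves the rate is 8/45 per hour; the remaining 1/15 takes 3/8 hours.
Total = 4 + 3/8 = 35/8 hours.

35/8 hours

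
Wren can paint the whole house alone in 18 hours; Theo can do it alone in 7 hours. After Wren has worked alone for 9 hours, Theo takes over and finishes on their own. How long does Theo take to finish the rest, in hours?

In 9 hours Wren does 9/18 = 1/2 of the job, leaving 1/2.
Theo works at 1/7 per hour, so finishing takes 1/2 ÷ 1/7 = 7/2 hours.

7/2 hours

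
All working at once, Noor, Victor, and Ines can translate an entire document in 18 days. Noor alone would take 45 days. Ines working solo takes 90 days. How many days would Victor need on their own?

45 days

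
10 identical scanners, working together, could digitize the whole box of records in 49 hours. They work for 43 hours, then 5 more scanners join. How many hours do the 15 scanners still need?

One scanner does 1/490 of the job per hour.
After 43 hours with 10 scanners, 43/49 is done (6/49 left).
With 15 scanners the rate is 15/490 = 3/98, so the rest takes 6/49 ÷ 3/98 = 4 hours.

4 hours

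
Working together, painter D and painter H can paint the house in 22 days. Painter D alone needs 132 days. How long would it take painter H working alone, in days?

Combined rate is 1/22 per day.
Known contribution: 1/132 per day.
So painter H's rate is 1/22 − 1/132 = 5/132, meaning 132/5 days alone.

132/5 days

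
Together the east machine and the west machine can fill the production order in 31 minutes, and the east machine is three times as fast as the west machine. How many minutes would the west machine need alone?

124 minutes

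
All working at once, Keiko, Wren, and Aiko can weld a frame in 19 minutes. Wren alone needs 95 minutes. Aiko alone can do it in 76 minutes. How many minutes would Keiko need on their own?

Combined rate is 1/19 per minute.
Known contribution: 1/95 + 1/76 = (4 + 5)/380 = 9/380 per minute.
So Keiko's rate is 1/19 − 9/380 = 11/380, meaning 380/11 minutes alone.

380/11 minutes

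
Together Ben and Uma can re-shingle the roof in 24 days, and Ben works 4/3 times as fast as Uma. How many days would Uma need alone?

56 days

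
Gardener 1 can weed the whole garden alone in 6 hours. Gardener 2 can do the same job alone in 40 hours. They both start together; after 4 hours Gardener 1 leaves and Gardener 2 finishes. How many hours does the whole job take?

40/3 hours

In the first 4 hours the combined rate is 23/120, so 23/30 of the job is done, leaving 7/30.
After Gardener 1 leaves the rate is 1/40 per hour; the remaining 7/30 takes 28/3 hours.
Total = 4 + 28/3 = 40/3 hours.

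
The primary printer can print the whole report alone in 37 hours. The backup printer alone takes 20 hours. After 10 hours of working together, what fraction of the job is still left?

17/74

Combined rate: 1/37 + 1/20 = (20 + 37)/740 = 57/740 per hour.
In 10 hours they complete 10·57/740 = 57/74 of the job.
So 17/74 remains.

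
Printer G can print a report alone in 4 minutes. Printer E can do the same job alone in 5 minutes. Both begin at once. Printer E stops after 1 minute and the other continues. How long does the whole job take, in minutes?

16/5 minutes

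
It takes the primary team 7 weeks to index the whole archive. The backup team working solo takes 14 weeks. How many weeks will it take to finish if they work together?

14/3 weeks

With two workers the combined time is the product over the sum: 7·14/(7+14) = 98/21 = 14/3 weeks.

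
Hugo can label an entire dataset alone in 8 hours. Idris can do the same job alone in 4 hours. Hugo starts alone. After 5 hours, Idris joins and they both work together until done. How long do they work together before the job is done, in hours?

1 hour

In the first 5 hours Hugo alone does 5/8 of the job, leaving 3/8.
Once everyone is working, combined rate: 1/8 + 1/4 = (1 + 2)/8 = 3/8 per hour.
Remaining 3/8 at 3/8 per hour takes 1 hour.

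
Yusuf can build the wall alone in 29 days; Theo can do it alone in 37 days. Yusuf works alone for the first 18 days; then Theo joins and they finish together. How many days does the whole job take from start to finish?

145/6 days

In 18 days Yusuf does 18/29 of the job, leaving 11/29.
Yusuf and Theo together work at 66/1073 per day, so finishing takes 11/29 ÷ 66/1073 = 37/6 days.
Total time = 18 + 37/6 = 145/6 days.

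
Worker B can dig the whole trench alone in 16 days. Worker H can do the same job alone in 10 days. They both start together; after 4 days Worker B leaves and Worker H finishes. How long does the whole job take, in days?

In the first 4 days the combined rate is 13/80, so 13/20 of the job is done, leaving 7/20.
After Worker B leaves the rate is 1/10 per day; the remaining 7/20 takes 7/2 days.
Total = 4 + 7/2 = 15/2 days.

15/2 days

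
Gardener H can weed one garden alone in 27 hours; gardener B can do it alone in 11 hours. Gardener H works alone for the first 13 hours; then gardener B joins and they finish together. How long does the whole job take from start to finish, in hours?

324/19 hours

In 13 hours gardener H does 13/27 of the job, leaving 14/27.
Gardener H and gardener B together work at 38/297 per hour, so finishing takes 14/27 ÷ 38/297 = 77/19 hours.
Total time = 13 + 77/19 = 324/19 hours.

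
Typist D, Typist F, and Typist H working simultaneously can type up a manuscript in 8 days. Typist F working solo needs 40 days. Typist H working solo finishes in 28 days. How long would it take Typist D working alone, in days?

Combined rate is 1/8 per day.
Known contribution: 1/40 + 1/28 = (7 + 10)/280 = 17/280 per day.
So Typist D's rate is 1/8 − 17/280 = 9/140, meaning 140/9 days alone.

140/9 days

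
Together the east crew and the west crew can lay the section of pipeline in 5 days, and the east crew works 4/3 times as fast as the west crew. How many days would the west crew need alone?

35/3 days

Let the west crew's rate be r; then the east crew's rate is (4/3)r, so together (4/3 + 1)r = (7/3)r = 1/5.
Thus r = 3/35 per day.
The west crew alone: 35/3 days; the east crew alone: 35/4 days.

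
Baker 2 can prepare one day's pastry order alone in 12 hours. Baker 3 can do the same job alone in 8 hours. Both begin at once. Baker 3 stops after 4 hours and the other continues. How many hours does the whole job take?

6 hours

In the first 4 hours the combined rate is 5/24, so 5/6 of the job is done, leaving 1/6.
After Baker 3 leaves the rate is 1/12 per hour; the remaining 1/6 takes 2 hours.
Total = 4 + 2 = 6 hours.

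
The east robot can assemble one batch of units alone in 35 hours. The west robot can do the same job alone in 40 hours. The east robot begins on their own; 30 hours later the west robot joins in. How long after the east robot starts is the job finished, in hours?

In the first 30 hours the east robot alone does 30/35 = 6/7 of the job, leaving 1/7.
Once everyone is working, combined rate: 1/35 + 1/40 = (8 + 7)/280 = 15/280 = 3/56 per hour.
Remaining 1/7 at 3/56 per hour takes 8/3 hours.
Total from the start = 30 + 8/3 = 98/3 hours.

98/3 hours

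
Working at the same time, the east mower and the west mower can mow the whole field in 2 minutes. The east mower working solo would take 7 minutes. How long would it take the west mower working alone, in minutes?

Combined rate is 1/2 per minute.
Known contribution: 1/7 per minute.
So the west mower's rate is 1/2 − 1/7 = 5/14, meaning 14/5 minutes alone.

14/5 minutes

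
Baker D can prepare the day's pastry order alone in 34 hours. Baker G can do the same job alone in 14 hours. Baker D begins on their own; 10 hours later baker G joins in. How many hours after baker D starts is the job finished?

17 hours

In the first 10 hours baker D alone does 10/34 = 5/17 of the job, leaving 12/17.
Once everyone is working, combined rate: 1/34 + 1/14 = (7 + 17)/238 = 24/238 = 12/119 per hour.
Remaining 12/17 at 12/119 per hour takes 7 hours.
Total from the start = 10 + 7 = 17 hours.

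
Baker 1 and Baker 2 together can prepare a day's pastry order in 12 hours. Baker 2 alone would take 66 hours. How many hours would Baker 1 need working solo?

44/3 hours

Combined rate is 1/12 per hour.
Known contribution: 1/66 per hour.
So Baker 1's rate is 1/12 − 1/66 = 3/44, meaning 44/3 hours alone.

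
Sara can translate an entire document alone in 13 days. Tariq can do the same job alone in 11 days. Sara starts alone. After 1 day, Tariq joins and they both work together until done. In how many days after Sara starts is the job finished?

13/2 days

In the first 1 day Sara alone does 1/13 of the job, leaving 12/13.
Once everyone is working, combined rate: 1/13 + 1/11 = (11 + 13)/143 = 24/143 per day.
Remaining 12/13 at 24/143 per day takes 11/2 days.
Total from the start = 1 + 11/2 = 13/2 days.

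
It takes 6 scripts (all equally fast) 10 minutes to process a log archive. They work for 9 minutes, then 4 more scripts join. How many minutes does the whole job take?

One script does 1/60 of the job per minute.
After 9 minutes with 6 scripts, 9/10 is done (1/10 left).
With 10 scripts the rate is 10/60 = 1/6, so the rest takes 1/10 ÷ 1/6 = 3/5 minutes.
Total = 9 + 3/5 = 48/5 minutes.

48/5 minutes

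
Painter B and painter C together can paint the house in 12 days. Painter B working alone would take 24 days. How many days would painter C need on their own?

24 days

Combined rate is 1/12 per day.
Known contribution: 1/24 per day.
So painter C's rate is 1/12 − 1/24 = 1/24, meaning 24 days alone.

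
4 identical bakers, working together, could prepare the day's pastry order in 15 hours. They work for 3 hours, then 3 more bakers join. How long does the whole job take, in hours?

One baker does 1/60 of the job per hour.
After 3 hours with 4 bakers, 1/5 is done (4/5 left).
With 7 bakers the rate is 7/60, so the rest takes 4/5 ÷ 7/60 = 48/7 hours.
Total = 3 + 48/7 = 69/7 hours.

69/7 hours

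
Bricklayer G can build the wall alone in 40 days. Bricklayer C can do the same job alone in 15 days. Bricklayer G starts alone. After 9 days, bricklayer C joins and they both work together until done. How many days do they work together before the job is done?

In the first 9 days bricklayer G alone does 9/40 of the job, leaving 31/40.
Once everyone is working, combined rate: 1/40 + 1/15 = (3 + 8)/120 = 11/120 per day.
Remaining 31/40 at 11/120 per day takes 93/11 days.

93/11 days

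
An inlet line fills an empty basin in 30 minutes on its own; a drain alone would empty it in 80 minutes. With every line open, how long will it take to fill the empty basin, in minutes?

Net rate = 1/30 − 1/80 = (8 − 3)/240 = 5/240 = 1/48 per minute.
Filling time = 1 ÷ (1/48) = 48 minutes.

48 minutes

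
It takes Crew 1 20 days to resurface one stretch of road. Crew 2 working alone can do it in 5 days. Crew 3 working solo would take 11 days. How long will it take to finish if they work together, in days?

44/15 days

Combined rate: 1/20 + 1/5 + 1/11 = (11 + 44 + 20)/220 = 75/220 = 15/44 per day.
Time = 1 ÷ (15/44) = 44/15 days.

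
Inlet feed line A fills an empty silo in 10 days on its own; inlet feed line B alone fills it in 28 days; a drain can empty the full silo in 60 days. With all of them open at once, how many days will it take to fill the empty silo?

42/5 days

Net rate = 1/10 + 1/28 − 1/60 = (42 + 15 − 7)/420 = 50/420 = 5/42 per day.
Filling time = 1 ÷ (5/42) = 42/5 days.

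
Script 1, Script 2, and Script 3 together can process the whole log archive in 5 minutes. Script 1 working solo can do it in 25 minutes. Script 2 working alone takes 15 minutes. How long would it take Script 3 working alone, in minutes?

Combined rate is 1/5 per minute.
Known contribution: 1/25 + 1/15 = (3 + 5)/75 = 8/75 per minute.
So Script 3's rate is 1/5 − 8/75 = 7/75, meaning 75/7 minutes alone.

75/7 minutes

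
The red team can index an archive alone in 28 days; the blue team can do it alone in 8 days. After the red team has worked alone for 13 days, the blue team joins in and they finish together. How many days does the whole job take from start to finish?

49/3 days

In 13 days the red team does 13/28 of the job, leaving 15/28.
The red team and the blue team together work at 9/56 per day, so finishing takes 15/28 ÷ 9/56 = 10/3 days.
Total time = 13 + 10/3 = 49/3 days.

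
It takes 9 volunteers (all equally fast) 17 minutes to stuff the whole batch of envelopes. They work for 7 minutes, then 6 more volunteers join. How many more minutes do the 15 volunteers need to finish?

One volunteer does 1/153 of the job per minute.
After 7 minutes with 9 volunteers, 7/17 is done (10/17 left).
With 15 volunteers the rate is 15/153 = 5/51, so the rest takes 10/17 ÷ 5/51 = 6 minutes.

6 minutes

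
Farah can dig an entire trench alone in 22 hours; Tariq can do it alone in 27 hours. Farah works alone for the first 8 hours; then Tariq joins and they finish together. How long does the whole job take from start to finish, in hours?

110/7 hours

In 8 hours Farah does 8/22 = 4/11 of the job, leaving 7/11.
Farah and Tariq together work at 49/594 per hour, so finishing takes 7/11 ÷ 49/594 = 54/7 hours.
Total time = 8 + 54/7 = 110/7 hours.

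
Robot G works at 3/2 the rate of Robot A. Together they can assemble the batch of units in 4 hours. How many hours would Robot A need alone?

10 hours

Let Robot A's rate be r; then Robot G's rate is (3/2)r, so together (3/2 + 1)r = (5/2)r = 1/4.
Thus r = 1/10 per hour.
Robot A alone: 10 hours; Robot G alone: 20/3 hours.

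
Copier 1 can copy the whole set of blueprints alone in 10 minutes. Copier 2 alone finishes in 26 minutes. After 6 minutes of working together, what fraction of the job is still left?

Combined rate: 1/10 + 1/26 = (13 + 5)/130 = 18/130 = 9/65 per minute.
In 6 minutes they complete 6·9/65 = 54/65 of the job.
So 11/65 remains.

11/65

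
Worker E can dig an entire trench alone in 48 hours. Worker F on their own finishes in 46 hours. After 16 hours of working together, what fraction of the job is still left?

22/69

Combined rate: 1/48 + 1/46 = (23 + 24)/1104 = 47/1104 per hour.
In 16 hours they complete 16·47/1104 = 47/69 of the job.
So 22/69 remains.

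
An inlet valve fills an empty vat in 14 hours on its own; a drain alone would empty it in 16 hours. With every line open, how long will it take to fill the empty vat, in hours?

112 hours

Net rate = 1/14 − 1/16 = (8 − 7)/112 = 1/112 per hour.
Filling time = 1 ÷ (1/112) = 112 hours.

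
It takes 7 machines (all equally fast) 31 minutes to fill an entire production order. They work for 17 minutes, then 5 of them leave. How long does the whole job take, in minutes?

One machine does 1/217 of the job per minute.
After 17 minutes with 7 machines, 17/31 is done (14/31 left).
With 2 machines the rate is 2/217, so the rest takes 14/31 ÷ 2/217 = 49 minutes.
Total = 17 + 49 = 66 minutes.

66 minutes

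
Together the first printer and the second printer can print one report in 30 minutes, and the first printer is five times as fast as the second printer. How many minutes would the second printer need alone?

180 minutes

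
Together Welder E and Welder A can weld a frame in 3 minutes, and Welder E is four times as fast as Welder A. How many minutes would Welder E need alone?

Let Welder A's rate be r; then Welder E's rate is 4r, so together (4 + 1)r = 5r = 1/3.
Thus r = 1/15 per minute.
Welder A alone: 15 minutes; Welder E alone: 15/4 minutes.

15/4 minutes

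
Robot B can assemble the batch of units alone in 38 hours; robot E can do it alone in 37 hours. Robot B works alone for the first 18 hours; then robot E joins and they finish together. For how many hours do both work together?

148/15 hours

In 18 hours robot B does 18/38 = 9/19 of the job, leaving 10/19.
Robot B and robot E together work at 75/1406 per hour, so finishing takes 10/19 ÷ 75/1406 = 148/15 hours.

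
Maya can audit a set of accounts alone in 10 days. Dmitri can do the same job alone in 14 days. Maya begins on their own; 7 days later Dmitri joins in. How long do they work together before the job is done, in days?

7/4 days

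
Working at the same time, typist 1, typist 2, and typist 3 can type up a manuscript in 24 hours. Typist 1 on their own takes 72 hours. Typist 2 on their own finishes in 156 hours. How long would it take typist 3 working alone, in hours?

Combined rate is 1/24 per hour.
Known contribution: 1/72 + 1/156 = (13 + 6)/936 = 19/936 per hour.
So typist 3's rate is 1/24 − 19/936 = 5/234, meaning 234/5 hours alone.

234/5 hours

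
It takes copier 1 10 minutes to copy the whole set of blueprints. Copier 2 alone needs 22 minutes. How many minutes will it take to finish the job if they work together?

55/8 minutes

Combined rate: 1/10 + 1/22 = (11 + 5)/110 = 16/110 = 8/55 per minute.
Time = 1 ÷ (8/55) = 55/8 minutes.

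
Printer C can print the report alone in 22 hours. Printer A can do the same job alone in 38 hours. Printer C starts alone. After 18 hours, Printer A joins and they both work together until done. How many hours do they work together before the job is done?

In the first 18 hours Printer C alone does 18/22 = 9/11 of the job, leaving 2/11.
Once everyone is working, combined rate: 1/22 + 1/38 = (19 + 11)/418 = 30/418 = 15/209 per hour.
Remaining 2/11 at 15/209 per hour takes 38/15 hours.

38/15 hours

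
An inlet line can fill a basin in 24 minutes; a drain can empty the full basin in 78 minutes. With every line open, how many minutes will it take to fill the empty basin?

Net rate = 1/24 − 1/78 = (13 − 4)/312 = 9/312 = 3/104 per minute.
Filling time = 1 ÷ (3/104) = 104/3 minutes.

104/3 minutes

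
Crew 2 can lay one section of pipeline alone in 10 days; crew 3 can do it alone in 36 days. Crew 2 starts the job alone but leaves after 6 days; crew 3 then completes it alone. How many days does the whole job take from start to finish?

102/5 days

In 6 days crew 2 does 6/10 = 3/5 of the job, leaving 2/5.
Crew 3 works at 1/36 per day, so finishing takes 2/5 ÷ 1/36 = 72/5 days.
Total time = 6 + 72/5 = 102/5 days.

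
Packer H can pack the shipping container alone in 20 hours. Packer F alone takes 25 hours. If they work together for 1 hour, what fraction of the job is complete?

Combined rate: 1/20 + 1/25 = (5 + 4)/100 = 9/100 per hour.
In 1 hour they complete 1·9/100 = 9/100 of the job.

9/100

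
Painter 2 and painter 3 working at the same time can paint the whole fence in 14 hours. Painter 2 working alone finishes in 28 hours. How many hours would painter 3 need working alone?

Combined rate is 1/14 per hour.
Known contribution: 1/28 per hour.
So painter 3's rate is 1/14 − 1/28 = 1/28, meaning 28 hours alone.

28 hours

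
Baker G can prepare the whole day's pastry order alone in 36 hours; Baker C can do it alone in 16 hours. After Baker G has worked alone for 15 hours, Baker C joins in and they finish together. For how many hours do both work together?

84/13 hours

In 15 hours Baker G does 15/36 = 5/12 of the job, leaving 7/12.
Baker G and Baker C together work at 13/144 per hour, so finishing takes 7/12 ÷ 13/144 = 84/13 hours.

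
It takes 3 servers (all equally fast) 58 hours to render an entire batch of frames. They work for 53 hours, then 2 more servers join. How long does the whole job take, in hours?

56 hours

One server does 1/174 of the job per hour.
After 53 hours with 3 servers, 53/58 is done (5/58 left).
With 5 servers the rate is 5/174, so the rest takes 5/58 ÷ 5/174 = 3 hours.
Total = 53 + 3 = 56 hours.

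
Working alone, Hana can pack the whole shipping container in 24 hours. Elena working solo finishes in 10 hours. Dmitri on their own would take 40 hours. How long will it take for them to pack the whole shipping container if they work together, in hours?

Combined rate: 1/24 + 1/10 + 1/40 = (5 + 12 + 3)/120 = 20/120 = 1/6 per hour.
Time = 1 ÷ (1/6) = 6 hours.

6 hours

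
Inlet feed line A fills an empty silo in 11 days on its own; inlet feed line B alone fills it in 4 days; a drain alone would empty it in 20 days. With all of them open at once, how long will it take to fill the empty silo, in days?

55/16 days

Net rate = 1/11 + 1/4 − 1/20 = (20 + 55 − 11)/220 = 64/220 = 16/55 per day.
Filling time = 1 ÷ (16/55) = 55/16 days.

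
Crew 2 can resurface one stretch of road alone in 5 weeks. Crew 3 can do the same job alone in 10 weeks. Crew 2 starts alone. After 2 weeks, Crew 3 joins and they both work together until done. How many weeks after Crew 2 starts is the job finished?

4 weeks

In the first 2 weeks Crew 2 alone does 2/5 of the job, leaving 3/5.
Once everyone is working, combined rate: 1/5 + 1/10 = (2 + 1)/10 = 3/10 per week.
Remaining 3/5 at 3/10 per week takes 2 weeks.
Total from the start = 2 + 2 = 4 weeks.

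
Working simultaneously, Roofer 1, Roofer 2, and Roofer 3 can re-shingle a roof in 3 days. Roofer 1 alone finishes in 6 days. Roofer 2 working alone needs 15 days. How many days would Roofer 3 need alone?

10 days

Combined rate is 1/3 per day.
Known contribution: 1/6 + 1/15 = (5 + 2)/30 = 7/30 per day.
So Roofer 3's rate is 1/3 − 7/30 = 1/10, meaning 10 days alone.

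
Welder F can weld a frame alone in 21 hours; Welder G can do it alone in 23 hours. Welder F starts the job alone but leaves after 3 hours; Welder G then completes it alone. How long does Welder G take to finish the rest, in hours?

138/7 hours

In 3 hours Welder F does 3/21 = 1/7 of the job, leaving 6/7.
Welder G works at 1/23 per hour, so finishing takes 6/7 ÷ 1/23 = 138/7 hours.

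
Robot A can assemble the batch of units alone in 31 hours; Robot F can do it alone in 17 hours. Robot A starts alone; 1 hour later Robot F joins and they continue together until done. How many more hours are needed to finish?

In 1 hour Robot A does 1/31 of the job, leaving 30/31.
Robot A and Robot F together work at 48/527 per hour, so finishing takes 30/31 ÷ 48/527 = 85/8 hours.

85/8 hours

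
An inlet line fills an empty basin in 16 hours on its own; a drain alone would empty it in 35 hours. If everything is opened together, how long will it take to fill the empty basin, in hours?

Net rate = 1/16 − 1/35 = (35 − 16)/560 = 19/560 per hour.
Filling time = 1 ÷ (19/560) = 560/19 hours.

560/19 hours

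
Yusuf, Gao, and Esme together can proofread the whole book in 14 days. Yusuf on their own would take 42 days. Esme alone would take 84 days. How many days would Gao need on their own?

28 days

Combined rate is 1/14 per day.
Known contribution: 1/42 + 1/84 = (2 + 1)/84 = 3/84 = 1/28 per day.
So Gao's rate is 1/14 − 1/28 = 1/28, meaning 28 days alone.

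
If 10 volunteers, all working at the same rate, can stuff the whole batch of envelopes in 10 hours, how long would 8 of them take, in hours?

25/2 hours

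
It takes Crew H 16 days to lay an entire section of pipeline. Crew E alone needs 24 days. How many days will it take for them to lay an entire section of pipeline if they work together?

48/5 days

Combined rate: 1/16 + 1/24 = (3 + 2)/48 = 5/48 per day.
Time = 1 ÷ (5/48) = 48/5 days.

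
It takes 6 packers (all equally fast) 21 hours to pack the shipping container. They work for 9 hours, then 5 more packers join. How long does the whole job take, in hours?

One packer does 1/126 of the job per hour.
After 9 hours with 6 packers, 3/7 is done (4/7 left).
With 11 packers the rate is 11/126, so the rest takes 4/7 ÷ 11/126 = 72/11 hours.
Total = 9 + 72/11 = 171/11 hours.

171/11 hours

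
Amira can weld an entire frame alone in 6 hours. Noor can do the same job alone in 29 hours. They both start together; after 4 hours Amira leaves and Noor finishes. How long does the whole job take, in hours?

29/3 hours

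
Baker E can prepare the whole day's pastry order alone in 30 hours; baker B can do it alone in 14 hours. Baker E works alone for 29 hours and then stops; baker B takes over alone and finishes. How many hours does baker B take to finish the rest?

In 29 hours baker E does 29/30 of the job, leaving 1/30.
Baker B works at 1/14 per hour, so finishing takes 1/30 ÷ 1/14 = 7/15 hours.

7/15 hours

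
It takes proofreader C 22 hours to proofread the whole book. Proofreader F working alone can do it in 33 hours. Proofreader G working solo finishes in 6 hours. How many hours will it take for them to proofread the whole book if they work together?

33/8 hours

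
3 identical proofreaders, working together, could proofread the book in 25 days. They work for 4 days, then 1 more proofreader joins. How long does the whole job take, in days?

One proofreader does 1/75 of the job per day.
After 4 days with 3 proofreaders, 4/25 is done (21/25 left).
With 4 proofreaders the rate is 4/75, so the rest takes 21/25 ÷ 4/75 = 63/4 days.
Total = 4 + 63/4 = 79/4 days.

79/4 days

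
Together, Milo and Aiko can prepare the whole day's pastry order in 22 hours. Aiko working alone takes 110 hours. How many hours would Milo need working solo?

Combined rate is 1/22 per hour.
Known contribution: 1/110 per hour.
So Milo's rate is 1/22 − 1/110 = 2/55, meaning 55/2 hours alone.

55/2 hours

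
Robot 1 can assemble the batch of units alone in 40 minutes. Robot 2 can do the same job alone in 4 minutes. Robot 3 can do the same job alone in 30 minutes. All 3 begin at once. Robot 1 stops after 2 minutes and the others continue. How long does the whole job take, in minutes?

In the first 2 minutes the combined rate is 37/120, so 37/60 of the job is done, leaving 23/60.
After Robot 1 leaves the rate is 17/60 per minute; the remaining 23/60 takes 23/17 minutes.
Total = 2 + 23/17 = 57/17 minutes.

57/17 minutes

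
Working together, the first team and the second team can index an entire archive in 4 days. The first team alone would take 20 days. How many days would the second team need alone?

Combined rate is 1/4 per day.
Known contribution: 1/20 per day.
So the second team's rate is 1/4 − 1/20 = 1/5, meaning 5 days alone.

5 days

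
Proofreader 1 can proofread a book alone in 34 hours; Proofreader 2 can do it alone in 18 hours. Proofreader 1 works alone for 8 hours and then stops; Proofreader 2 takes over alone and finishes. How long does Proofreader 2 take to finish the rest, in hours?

234/17 hours

In 8 hours Proofreader 1 does 8/34 = 4/17 of the job, leaving 13/17.
Proofreader 2 works at 1/18 per hour, so finishing takes 13/17 ÷ 1/18 = 234/17 hours.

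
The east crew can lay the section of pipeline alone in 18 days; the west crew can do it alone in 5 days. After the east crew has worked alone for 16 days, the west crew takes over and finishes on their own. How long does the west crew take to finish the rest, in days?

5/9 days

In 16 days the east crew does 16/18 = 8/9 of the job, leaving 1/9.
The west crew works at 1/5 per day, so finishing takes 1/9 ÷ 1/5 = 5/9 days.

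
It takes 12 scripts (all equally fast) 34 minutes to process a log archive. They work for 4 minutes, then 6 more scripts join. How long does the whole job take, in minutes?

24 minutes

One script does 1/408 of the job per minute.
After 4 minutes with 12 scripts, 2/17 is done (15/17 left).
With 18 scripts the rate is 18/408 = 3/68, so the rest takes 15/17 ÷ 3/68 = 20 minutes.
Total = 4 + 20 = 24 minutes.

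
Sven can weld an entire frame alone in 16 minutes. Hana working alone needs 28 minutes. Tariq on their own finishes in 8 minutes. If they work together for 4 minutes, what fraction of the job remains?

Combined rate: 1/16 + 1/28 + 1/8 = (7 + 4 + 14)/112 = 25/112 per minute.
In 4 minutes they complete 4·25/112 = 25/28 of the job.
So 3/28 remains.

3/28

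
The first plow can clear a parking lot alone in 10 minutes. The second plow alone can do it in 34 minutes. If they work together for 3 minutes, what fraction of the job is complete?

33/85

Combined rate: 1/10 + 1/34 = (17 + 5)/170 = 22/170 = 11/85 per minute.
In 3 minutes they complete 3·11/85 = 33/85 of the job.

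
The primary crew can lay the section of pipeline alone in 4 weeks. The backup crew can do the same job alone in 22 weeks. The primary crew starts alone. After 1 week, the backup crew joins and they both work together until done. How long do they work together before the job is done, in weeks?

In the first 1 week the primary crew alone does 1/4 of the job, leaving 3/4.
Once everyone is working, combined rate: 1/4 + 1/22 = (11 + 2)/44 = 13/44 per week.
Remaining 3/4 at 13/44 per week takes 33/13 weeks.

33/13 weeks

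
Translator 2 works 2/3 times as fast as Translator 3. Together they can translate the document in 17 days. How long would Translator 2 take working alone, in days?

85/2 days

Let Translator 3's rate be r; then Translator 2's rate is (2/3)r, so together (2/3 + 1)r = (5/3)r = 1/17.
Thus r = 3/85 per day.
Translator 3 alone: 85/3 days; Translator 2 alone: 85/2 days.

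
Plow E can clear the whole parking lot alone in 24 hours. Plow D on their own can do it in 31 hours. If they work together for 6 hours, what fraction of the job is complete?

Combined rate: 1/24 + 1/31 = (31 + 24)/744 = 55/744 per hour.
In 6 hours they complete 6·55/744 = 55/124 of the job.

55/124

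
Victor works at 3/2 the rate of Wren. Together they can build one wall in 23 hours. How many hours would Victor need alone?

115/3 hours

Let Wren's rate be r; then Victor's rate is (3/2)r, so together (3/2 + 1)r = (5/2)r = 1/23.
Thus r = 2/115 per hour.
Wren alone: 115/2 hours; Victor alone: 115/3 hours.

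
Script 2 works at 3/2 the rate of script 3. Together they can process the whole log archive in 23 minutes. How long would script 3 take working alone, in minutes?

Let script 3's rate be r; then script 2's rate is (3/2)r, so together (3/2 + 1)r = (5/2)r = 1/23.
Thus r = 2/115 per minute.
Script 3 alone: 115/2 minutes; script 2 alone: 115/3 minutes.

115/2 minutes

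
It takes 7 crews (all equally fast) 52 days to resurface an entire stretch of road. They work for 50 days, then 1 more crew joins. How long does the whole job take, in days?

One crew does 1/364 of the job per day.
After 50 days with 7 crews, 25/26 is done (1/26 left).
With 8 crews the rate is 8/364 = 2/91, so the rest takes 1/26 ÷ 2/91 = 7/4 days.
Total = 50 + 7/4 = 207/4 days.

207/4 days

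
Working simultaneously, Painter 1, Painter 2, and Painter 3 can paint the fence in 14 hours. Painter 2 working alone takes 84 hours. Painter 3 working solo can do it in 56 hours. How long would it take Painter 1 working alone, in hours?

Combined rate is 1/14 per hour.
Known contribution: 1/84 + 1/56 = (2 + 3)/168 = 5/168 per hour.
So Painter 1's rate is 1/14 − 5/168 = 1/24, meaning 24 hours alone.

24 hours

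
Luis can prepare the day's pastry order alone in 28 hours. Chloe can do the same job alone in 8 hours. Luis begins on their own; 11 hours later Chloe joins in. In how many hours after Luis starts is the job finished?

In the first 11 hours Luis alone does 11/28 of the job, leaving 17/28.
Once everyone is working, combined rate: 1/28 + 1/8 = (2 + 7)/56 = 9/56 per hour.
Remaining 17/28 at 9/56 per hour takes 34/9 hours.
Total from the start = 11 + 34/9 = 133/9 hours.

133/9 hours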